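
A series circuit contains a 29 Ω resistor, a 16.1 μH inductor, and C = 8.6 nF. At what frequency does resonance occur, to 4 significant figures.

ω₀ = 1/√(LC) = 1/√(1.61e-05 × 8.6e-09) = 2.687e+06 rad/s
f₀ = ω₀/(2π) = 427.7 kHz

427.7 kHz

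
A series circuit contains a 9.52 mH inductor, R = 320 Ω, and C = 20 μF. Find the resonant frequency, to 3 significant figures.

365 Hz

ω₀ = 1/√(LC) = 1/√(0.00952 × 2e-05) = 2292 rad/s
f₀ = ω₀/(2π) = 365 Hz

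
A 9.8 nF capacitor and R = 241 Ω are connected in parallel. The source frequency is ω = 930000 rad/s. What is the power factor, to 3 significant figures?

0.414

X_C = 1/(ωC) = 110 Ω
Parallel: admittances add. Y = 1/R + jωC
Y = (0.00415 + j0.00911) S
|Y| = 0.0100 S → |Z| = 1/|Y| = 99.9 Ω, ∠Z = −∠Y = -65.5°
cos φ = cos(-65.5°) = 0.414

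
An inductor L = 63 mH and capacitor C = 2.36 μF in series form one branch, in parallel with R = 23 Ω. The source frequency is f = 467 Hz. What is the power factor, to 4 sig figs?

0.8693

ω = 2πf = 2934 rad/s
X_L = ωL = 184.9 Ω
X_C = 1/(ωC) = 144.4 Ω
Branch 1: Z₁ = R = 23.00 Ω
Branch 2 (series LC): Z₂ = j(X_L − X_C) = j40.45 Ω
Parallel: Z = Z₁Z₂/(Z₁+Z₂), |Z| = 19.99 Ω, ∠Z = 29.62°
cos φ = cos(29.62°) = 0.8693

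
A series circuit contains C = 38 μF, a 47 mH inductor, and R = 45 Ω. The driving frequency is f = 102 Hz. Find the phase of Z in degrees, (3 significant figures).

ω = 2πf = 640.9 rad/s
X_L = ωL = 30.1 Ω
X_C = 1/(ωC) = 41.1 Ω
Net reactance X = X_L − X_C = -10.9 Ω
Z = 45.0 − j10.9 Ω
|Z| = √(45.0² + 10.9²) = 46.3 Ω
∠Z = arctan(-10.9/45.0) = -13.7°

-13.7°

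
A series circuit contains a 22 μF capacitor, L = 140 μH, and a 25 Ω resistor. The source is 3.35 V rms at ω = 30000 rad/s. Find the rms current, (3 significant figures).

133 mA

X_L = ωL = 4.20 Ω
X_C = 1/(ωC) = 1.52 Ω
Net reactance X = X_L − X_C = 2.68 Ω
Z = 25.0 + j2.68 Ω
|Z| = √(25.0² + 2.68²) = 25.1 Ω
I = V/|Z| = 3.35/25.1 = 133 mA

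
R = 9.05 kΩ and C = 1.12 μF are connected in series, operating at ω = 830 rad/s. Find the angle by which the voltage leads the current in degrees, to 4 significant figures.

-6.779°

X_C = 1/(ωC) = 1076 Ω
Z = 9050 − j1076 Ω
|Z| = √(9050² + 1076²) = 9114 Ω
∠Z = arctan(-1076/9050) = -6.779°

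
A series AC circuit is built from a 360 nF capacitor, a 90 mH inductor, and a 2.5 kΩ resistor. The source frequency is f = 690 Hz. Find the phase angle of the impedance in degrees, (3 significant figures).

-5.72°

ω = 2πf = 4335 rad/s
X_L = ωL = 390 Ω
X_C = 1/(ωC) = 641 Ω
Net reactance X = X_L − X_C = -251 Ω
Z = 2500 − j251 Ω
|Z| = √(2500² + 251²) = 2510 Ω
∠Z = arctan(-251/2500) = -5.72°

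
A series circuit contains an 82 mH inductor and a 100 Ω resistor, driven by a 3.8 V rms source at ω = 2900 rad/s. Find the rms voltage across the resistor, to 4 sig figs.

1.473 V

X_L = ωL = 237.8 Ω
Z = 100.0 + j237.8 Ω
|Z| = √(100.0² + 237.8²) = 258.0 Ω
I = V/|Z| = 14.73 mA
V_R = I·|Z_R| = 0.01473 × 100.0 = 1.473 V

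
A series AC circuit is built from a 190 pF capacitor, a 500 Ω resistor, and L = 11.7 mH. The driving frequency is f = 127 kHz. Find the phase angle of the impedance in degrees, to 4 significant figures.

ω = 2πf = 798000 rad/s
X_L = ωL = 9336 Ω
X_C = 1/(ωC) = 6596 Ω
Net reactance X = X_L − X_C = 2740 Ω
Z = 500.0 + j2740 Ω
|Z| = √(500.0² + 2740²) = 2786 Ω
∠Z = arctan(2740/500.0) = 79.66°

79.66°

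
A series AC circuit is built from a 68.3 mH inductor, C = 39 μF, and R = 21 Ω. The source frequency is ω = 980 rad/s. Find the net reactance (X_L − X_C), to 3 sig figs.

X_L = ωL = 66.9 Ω
X_C = 1/(ωC) = 26.2 Ω
X = 66.9 − 26.2 = 40.8 Ω

40.8 Ω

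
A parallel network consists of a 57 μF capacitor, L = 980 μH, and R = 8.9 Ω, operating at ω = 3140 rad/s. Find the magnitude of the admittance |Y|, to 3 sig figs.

X_L = ωL = 3.08 Ω
X_C = 1/(ωC) = 5.59 Ω
Parallel: admittances add. Y = 1/R + 1/(jωL) + jωC
Y = (0.112 − j0.146) S
|Y| = 0.184 S → |Z| = 1/|Y| = 5.43 Ω, ∠Z = −∠Y = 52.4°

184 mS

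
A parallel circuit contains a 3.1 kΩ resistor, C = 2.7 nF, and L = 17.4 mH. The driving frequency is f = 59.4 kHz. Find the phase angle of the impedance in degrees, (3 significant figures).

-69.3°

ω = 2πf = 373200 rad/s
X_L = ωL = 6490 Ω
X_C = 1/(ωC) = 992 Ω
Parallel: admittances add. Y = 1/R + 1/(jωL) + jωC
Y = (0.000323 + j0.000854) S
|Y| = 0.000913 S → |Z| = 1/|Y| = 1100 Ω, ∠Z = −∠Y = -69.3°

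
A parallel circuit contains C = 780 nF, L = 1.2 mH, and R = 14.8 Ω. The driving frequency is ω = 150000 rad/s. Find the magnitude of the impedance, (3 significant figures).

X_L = ωL = 180 Ω
X_C = 1/(ωC) = 8.55 Ω
Parallel: admittances add. Y = 1/R + 1/(jωL) + jωC
Y = (0.0676 + j0.111) S
|Y| = 0.130 S → |Z| = 1/|Y| = 7.67 Ω, ∠Z = −∠Y = -58.8°

7.67 Ω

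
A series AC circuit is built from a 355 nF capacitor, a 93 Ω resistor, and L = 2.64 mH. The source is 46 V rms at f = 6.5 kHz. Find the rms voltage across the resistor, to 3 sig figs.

42.4 V

ω = 2πf = 40840 rad/s
X_L = ωL = 108 Ω
X_C = 1/(ωC) = 69.0 Ω
Net reactance X = X_L − X_C = 38.8 Ω
Z = 93.0 + j38.8 Ω
|Z| = √(93.0² + 38.8²) = 101 Ω
I = V/|Z| = 456 mA
V_R = I·|Z_R| = 0.456 × 93.0 = 42.4 V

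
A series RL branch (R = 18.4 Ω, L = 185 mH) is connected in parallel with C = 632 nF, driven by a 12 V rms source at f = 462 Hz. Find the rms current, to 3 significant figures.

ω = 2πf = 2903 rad/s
X_L = ωL = 537 Ω
X_C = 1/(ωC) = 545 Ω
Branch 1 (R+jX_L): Z₁ = 18.4 + j537 Ω, |Z₁| = 537 Ω
Branch 2 (−jX_C): Z₂ = −j545 Ω
Parallel: Z = Z₁Z₂/(Z₁+Z₂), |Z| = 14600 Ω, ∠Z = 21.7°
I = V/|Z| = 12/14600 = 823 μA

823 μA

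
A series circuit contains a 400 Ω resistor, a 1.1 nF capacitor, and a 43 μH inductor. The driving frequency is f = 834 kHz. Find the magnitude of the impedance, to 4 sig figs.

ω = 2πf = 5.24e+06 rad/s
X_L = ωL = 225.3 Ω
X_C = 1/(ωC) = 173.5 Ω
Net reactance X = X_L − X_C = 51.84 Ω
Z = 400.0 + j51.84 Ω
|Z| = √(400.0² + 51.84²) = 403.3 Ω

403.3 Ω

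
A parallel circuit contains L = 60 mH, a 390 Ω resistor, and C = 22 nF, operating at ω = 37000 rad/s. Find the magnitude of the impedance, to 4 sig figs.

X_L = ωL = 2220 Ω
X_C = 1/(ωC) = 1229 Ω
Parallel: admittances add. Y = 1/R + 1/(jωL) + jωC
Y = (0.002564 + j0.0003635) S
|Y| = 0.002590 S → |Z| = 1/|Y| = 386.1 Ω, ∠Z = −∠Y = -8.070°

386.1 Ω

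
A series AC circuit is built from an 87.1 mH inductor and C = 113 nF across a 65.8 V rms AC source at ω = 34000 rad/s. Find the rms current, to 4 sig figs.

X_L = ωL = 2961 Ω
X_C = 1/(ωC) = 260.3 Ω
Net reactance X = X_L − X_C = 2701 Ω
Z = j2701 Ω
|Z| = √(0² + 2701²) = 2701 Ω
I = V/|Z| = 65.8/2701 = 24.36 mA

24.36 mA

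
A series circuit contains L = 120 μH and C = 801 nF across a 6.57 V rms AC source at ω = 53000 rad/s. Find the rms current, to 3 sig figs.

382 mA

X_L = ωL = 6.36 Ω
X_C = 1/(ωC) = 23.6 Ω
Net reactance X = X_L − X_C = -17.2 Ω
Z = − j17.2 Ω
|Z| = √(0² + 17.2²) = 17.2 Ω
I = V/|Z| = 6.57/17.2 = 382 mA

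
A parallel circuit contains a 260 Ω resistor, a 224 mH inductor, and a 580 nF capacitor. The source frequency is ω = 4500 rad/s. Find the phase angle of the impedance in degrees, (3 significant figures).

X_L = ωL = 1010 Ω
X_C = 1/(ωC) = 383 Ω
Parallel: admittances add. Y = 1/R + 1/(jωL) + jωC
Y = (0.00385 + j0.00162) S
|Y| = 0.00417 S → |Z| = 1/|Y| = 240 Ω, ∠Z = −∠Y = -22.8°

-22.8°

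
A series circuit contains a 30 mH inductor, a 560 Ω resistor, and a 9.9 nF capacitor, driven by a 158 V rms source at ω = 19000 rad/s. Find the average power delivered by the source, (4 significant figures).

612.0 mW

X_L = ωL = 570.0 Ω
X_C = 1/(ωC) = 5316 Ω
Net reactance X = X_L − X_C = -4746 Ω
Z = 560.0 − j4746 Ω
|Z| = √(560.0² + 4746²) = 4779 Ω
∠Z = arctan(-4746/560.0) = -83.27°
I = V/|Z| = 33.06 mA
P = VI cos φ = 158 × 0.03306 × cos(-83.27°) = 612.0 mW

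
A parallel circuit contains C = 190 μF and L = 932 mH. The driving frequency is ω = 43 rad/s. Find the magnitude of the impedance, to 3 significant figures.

59.6 Ω

X_L = ωL = 40.1 Ω
X_C = 1/(ωC) = 122 Ω
Parallel: admittances add. Y = 1/(jωL) + jωC
Y = (0 − j0.0168) S
|Y| = 0.0168 S → |Z| = 1/|Y| = 59.6 Ω, ∠Z = −∠Y = 90.0°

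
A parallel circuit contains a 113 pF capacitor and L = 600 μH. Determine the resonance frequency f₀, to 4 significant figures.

611.2 kHz

ω₀ = 1/√(LC) = 1/√(0.0006 × 1.13e-10) = 3.84e+06 rad/s
f₀ = ω₀/(2π) = 611.2 kHz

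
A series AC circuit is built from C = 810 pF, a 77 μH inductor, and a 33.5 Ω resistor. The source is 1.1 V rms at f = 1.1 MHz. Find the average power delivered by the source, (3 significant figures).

321 μW

ω = 2πf = 6.912e+06 rad/s
X_L = ωL = 532 Ω
X_C = 1/(ωC) = 179 Ω
Net reactance X = X_L − X_C = 354 Ω
Z = 33.5 + j354 Ω
|Z| = √(33.5² + 354²) = 355 Ω
∠Z = arctan(354/33.5) = 84.6°
I = V/|Z| = 3.10 mA
P = VI cos φ = 1.1 × 0.00310 × cos(84.6°) = 321 μW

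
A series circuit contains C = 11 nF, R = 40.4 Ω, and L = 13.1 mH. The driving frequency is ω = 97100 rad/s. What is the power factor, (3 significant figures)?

0.119

X_L = ωL = 1270 Ω
X_C = 1/(ωC) = 936 Ω
Net reactance X = X_L − X_C = 336 Ω
Z = 40.4 + j336 Ω
|Z| = √(40.4² + 336²) = 338 Ω
∠Z = arctan(336/40.4) = 83.1°
cos φ = cos(83.1°) = 0.119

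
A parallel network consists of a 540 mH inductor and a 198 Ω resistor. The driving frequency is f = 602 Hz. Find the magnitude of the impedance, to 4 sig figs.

197.1 Ω

ω = 2πf = 3782 rad/s
X_L = ωL = 2043 Ω
Parallel: admittances add. Y = 1/R + 1/(jωL)
Y = (0.005051 − j0.0004896) S
|Y| = 0.005074 S → |Z| = 1/|Y| = 197.1 Ω, ∠Z = −∠Y = 5.537°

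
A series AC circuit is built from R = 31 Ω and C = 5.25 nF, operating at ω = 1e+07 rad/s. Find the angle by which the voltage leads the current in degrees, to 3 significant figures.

X_C = 1/(ωC) = 19.0 Ω
Z = 31.0 − j19.0 Ω
|Z| = √(31.0² + 19.0²) = 36.4 Ω
∠Z = arctan(-19.0/31.0) = -31.6°

-31.6°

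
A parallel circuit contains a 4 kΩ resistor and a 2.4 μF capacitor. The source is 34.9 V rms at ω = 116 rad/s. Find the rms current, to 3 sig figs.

13.1 mA

X_C = 1/(ωC) = 3590 Ω
Parallel: admittances add. Y = 1/R + jωC
Y = (0.000250 + j0.000278) S
|Y| = 0.000374 S → |Z| = 1/|Y| = 2670 Ω, ∠Z = −∠Y = -48.1°
I = V/|Z| = 34.9/2670 = 13.1 mA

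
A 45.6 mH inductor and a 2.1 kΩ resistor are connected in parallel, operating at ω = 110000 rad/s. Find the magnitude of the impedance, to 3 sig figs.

1940 Ω

X_L = ωL = 5020 Ω
Parallel: admittances add. Y = 1/R + 1/(jωL)
Y = (0.000476 − j0.000199) S
|Y| = 0.000516 S → |Z| = 1/|Y| = 1940 Ω, ∠Z = −∠Y = 22.7°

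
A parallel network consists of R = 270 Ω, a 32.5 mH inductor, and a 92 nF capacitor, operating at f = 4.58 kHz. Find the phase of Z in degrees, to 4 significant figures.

ω = 2πf = 28780 rad/s
X_L = ωL = 935.3 Ω
X_C = 1/(ωC) = 377.7 Ω
Parallel: admittances add. Y = 1/R + 1/(jωL) + jωC
Y = (0.003704 + j0.001578) S
|Y| = 0.004026 S → |Z| = 1/|Y| = 248.4 Ω, ∠Z = −∠Y = -23.08°

-23.08°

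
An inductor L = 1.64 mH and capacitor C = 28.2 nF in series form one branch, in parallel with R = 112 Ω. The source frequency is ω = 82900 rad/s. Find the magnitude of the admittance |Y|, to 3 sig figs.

X_L = ωL = 136 Ω
X_C = 1/(ωC) = 428 Ω
Branch 1: Z₁ = R = 112 Ω
Branch 2 (series LC): Z₂ = j(X_L − X_C) = −j292 Ω
Parallel: Z = Z₁Z₂/(Z₁+Z₂), |Z| = 105 Ω, ∠Z = -21.0°
|Y| = 1/|Z| = 9.56 mS

9.56 mS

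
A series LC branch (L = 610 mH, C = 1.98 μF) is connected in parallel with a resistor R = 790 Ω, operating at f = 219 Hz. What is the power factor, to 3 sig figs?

0.513

ω = 2πf = 1376 rad/s
X_L = ωL = 839 Ω
X_C = 1/(ωC) = 367 Ω
Branch 1: Z₁ = R = 790 Ω
Branch 2 (series LC): Z₂ = j(X_L − X_C) = j472 Ω
Parallel: Z = Z₁Z₂/(Z₁+Z₂), |Z| = 405 Ω, ∠Z = 59.1°
cos φ = cos(59.1°) = 0.513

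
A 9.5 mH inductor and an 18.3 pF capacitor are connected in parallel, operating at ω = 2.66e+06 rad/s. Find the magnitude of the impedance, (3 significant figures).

110000 Ω

X_L = ωL = 25300 Ω
X_C = 1/(ωC) = 20500 Ω
Parallel: admittances add. Y = 1/(jωL) + jωC
Y = (0 + j9.11e-06) S
|Y| = 9.11e-06 S → |Z| = 1/|Y| = 110000 Ω, ∠Z = −∠Y = -90.0°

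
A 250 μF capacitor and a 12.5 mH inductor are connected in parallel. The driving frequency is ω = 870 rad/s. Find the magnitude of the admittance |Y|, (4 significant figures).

X_L = ωL = 10.88 Ω
X_C = 1/(ωC) = 4.598 Ω
Parallel: admittances add. Y = 1/(jωL) + jωC
Y = (0 + j0.1255) S
|Y| = 0.1255 S → |Z| = 1/|Y| = 7.965 Ω, ∠Z = −∠Y = -90.00°

125.5 mS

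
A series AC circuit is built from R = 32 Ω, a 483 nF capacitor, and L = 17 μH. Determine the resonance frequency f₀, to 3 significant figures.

55.5 kHz

ω₀ = 1/√(LC) = 1/√(1.7e-05 × 4.83e-07) = 349000 rad/s
f₀ = ω₀/(2π) = 55.5 kHz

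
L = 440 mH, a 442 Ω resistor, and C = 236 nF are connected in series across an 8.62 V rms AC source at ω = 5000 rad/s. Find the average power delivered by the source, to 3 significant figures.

X_L = ωL = 2200 Ω
X_C = 1/(ωC) = 847 Ω
Net reactance X = X_L − X_C = 1350 Ω
Z = 442 + j1350 Ω
|Z| = √(442² + 1350²) = 1420 Ω
∠Z = arctan(1350/442) = 71.9°
I = V/|Z| = 6.06 mA
P = VI cos φ = 8.62 × 0.00606 × cos(71.9°) = 16.2 mW

16.2 mW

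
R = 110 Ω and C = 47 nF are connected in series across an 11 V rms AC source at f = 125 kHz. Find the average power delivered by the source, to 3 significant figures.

1.04 W

ω = 2πf = 785400 rad/s
X_C = 1/(ωC) = 27.1 Ω
Z = 110 − j27.1 Ω
|Z| = √(110² + 27.1²) = 113 Ω
∠Z = arctan(-27.1/110) = -13.8°
I = V/|Z| = 97.1 mA
P = VI cos φ = 11 × 0.0971 × cos(-13.8°) = 1.04 W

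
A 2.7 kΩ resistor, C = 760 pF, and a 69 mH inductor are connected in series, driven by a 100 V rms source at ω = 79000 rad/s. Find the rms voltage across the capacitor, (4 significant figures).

144.5 V

X_L = ωL = 5451 Ω
X_C = 1/(ωC) = 16660 Ω
Net reactance X = X_L − X_C = -11200 Ω
Z = 2700 − j11200 Ω
|Z| = √(2700² + 11200²) = 11530 Ω
I = V/|Z| = 8.677 mA
V_C = I·|Z_C| = 0.008677 × 16660 = 144.5 V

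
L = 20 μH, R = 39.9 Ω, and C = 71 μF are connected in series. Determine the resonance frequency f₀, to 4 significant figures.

4.224 kHz

ω₀ = 1/√(LC) = 1/√(2e-05 × 7.1e-05) = 26540 rad/s
f₀ = ω₀/(2π) = 4.224 kHz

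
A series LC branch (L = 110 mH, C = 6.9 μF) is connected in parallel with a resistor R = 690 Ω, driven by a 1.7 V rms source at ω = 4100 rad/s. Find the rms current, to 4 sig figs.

4.775 mA

X_L = ωL = 451.0 Ω
X_C = 1/(ωC) = 35.35 Ω
Branch 1: Z₁ = R = 690.0 Ω
Branch 2 (series LC): Z₂ = j(X_L − X_C) = j415.7 Ω
Parallel: Z = Z₁Z₂/(Z₁+Z₂), |Z| = 356.0 Ω, ∠Z = 58.94°
I = V/|Z| = 1.7/356.0 = 4.775 mA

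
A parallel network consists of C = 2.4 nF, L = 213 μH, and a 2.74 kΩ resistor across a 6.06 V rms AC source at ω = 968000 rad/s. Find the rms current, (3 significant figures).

X_L = ωL = 206 Ω
X_C = 1/(ωC) = 430 Ω
Parallel: admittances add. Y = 1/R + 1/(jωL) + jωC
Y = (0.000365 − j0.00253) S
|Y| = 0.00255 S → |Z| = 1/|Y| = 392 Ω, ∠Z = −∠Y = 81.8°
I = V/|Z| = 6.06/392 = 15.5 mA

15.5 mA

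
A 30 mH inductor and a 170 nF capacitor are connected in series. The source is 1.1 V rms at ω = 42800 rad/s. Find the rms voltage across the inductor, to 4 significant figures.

X_L = ωL = 1284 Ω
X_C = 1/(ωC) = 137.4 Ω
Net reactance X = X_L − X_C = 1147 Ω
Z = j1147 Ω
|Z| = √(0² + 1147²) = 1147 Ω
I = V/|Z| = 959.4 μA
V_L = I·|Z_L| = 0.0009594 × 1284 = 1.232 V

1.232 V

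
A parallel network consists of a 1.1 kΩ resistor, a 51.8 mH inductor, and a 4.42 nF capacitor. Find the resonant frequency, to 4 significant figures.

ω₀ = 1/√(LC) = 1/√(0.0518 × 4.42e-09) = 66090 rad/s
f₀ = ω₀/(2π) = 10.52 kHz

10.52 kHz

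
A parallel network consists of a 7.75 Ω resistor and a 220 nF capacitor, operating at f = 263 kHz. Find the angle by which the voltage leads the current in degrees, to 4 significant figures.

ω = 2πf = 1.652e+06 rad/s
X_C = 1/(ωC) = 2.751 Ω
Parallel: admittances add. Y = 1/R + jωC
Y = (0.1290 + j0.3635) S
|Y| = 0.3858 S → |Z| = 1/|Y| = 2.592 Ω, ∠Z = −∠Y = -70.46°

-70.46°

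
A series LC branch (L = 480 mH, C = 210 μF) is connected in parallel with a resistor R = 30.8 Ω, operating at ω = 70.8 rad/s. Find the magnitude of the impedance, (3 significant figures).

X_L = ωL = 34.0 Ω
X_C = 1/(ωC) = 67.3 Ω
Branch 1: Z₁ = R = 30.8 Ω
Branch 2 (series LC): Z₂ = j(X_L − X_C) = −j33.3 Ω
Parallel: Z = Z₁Z₂/(Z₁+Z₂), |Z| = 22.6 Ω, ∠Z = -42.8°

22.6 Ω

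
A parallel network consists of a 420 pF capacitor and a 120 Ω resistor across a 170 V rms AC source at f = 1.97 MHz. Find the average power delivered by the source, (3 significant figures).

ω = 2πf = 1.238e+07 rad/s
X_C = 1/(ωC) = 192 Ω
Parallel: admittances add. Y = 1/R + jωC
Y = (0.00833 + j0.00520) S
|Y| = 0.00982 S → |Z| = 1/|Y| = 102 Ω, ∠Z = −∠Y = -32.0°
I = V/|Z| = 1.67 A
P = VI cos φ = 170 × 1.67 × cos(-32.0°) = 241 W

241 W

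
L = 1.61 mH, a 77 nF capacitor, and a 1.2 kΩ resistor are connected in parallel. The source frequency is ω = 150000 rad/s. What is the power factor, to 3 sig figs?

X_L = ωL = 242 Ω
X_C = 1/(ωC) = 86.6 Ω
Parallel: admittances add. Y = 1/R + 1/(jωL) + jωC
Y = (0.000833 + j0.00741) S
|Y| = 0.00746 S → |Z| = 1/|Y| = 134 Ω, ∠Z = −∠Y = -83.6°
cos φ = cos(-83.6°) = 0.112

0.112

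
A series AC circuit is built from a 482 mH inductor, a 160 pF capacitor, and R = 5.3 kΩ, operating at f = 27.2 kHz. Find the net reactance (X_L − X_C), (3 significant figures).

45800 Ω

ω = 2πf = 170900 rad/s
X_L = ωL = 82400 Ω
X_C = 1/(ωC) = 36600 Ω
X = 82400 − 36600 = 45800 Ω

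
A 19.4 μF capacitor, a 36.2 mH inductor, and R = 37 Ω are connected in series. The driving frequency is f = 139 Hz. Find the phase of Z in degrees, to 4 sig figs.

-36.53°

ω = 2πf = 873.4 rad/s
X_L = ωL = 31.62 Ω
X_C = 1/(ωC) = 59.02 Ω
Net reactance X = X_L − X_C = -27.40 Ω
Z = 37.00 − j27.40 Ω
|Z| = √(37.00² + 27.40²) = 46.04 Ω
∠Z = arctan(-27.40/37.00) = -36.53°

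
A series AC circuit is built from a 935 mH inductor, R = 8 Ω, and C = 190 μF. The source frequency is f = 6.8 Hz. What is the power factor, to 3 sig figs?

ω = 2πf = 42.73 rad/s
X_L = ωL = 39.9 Ω
X_C = 1/(ωC) = 123 Ω
Net reactance X = X_L − X_C = -83.2 Ω
Z = 8.00 − j83.2 Ω
|Z| = √(8.00² + 83.2²) = 83.6 Ω
∠Z = arctan(-83.2/8.00) = -84.5°
cos φ = cos(-84.5°) = 0.0957

0.0957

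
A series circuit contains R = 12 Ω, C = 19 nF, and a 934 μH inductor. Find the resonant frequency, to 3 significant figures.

ω₀ = 1/√(LC) = 1/√(0.000934 × 1.9e-08) = 237400 rad/s
f₀ = ω₀/(2π) = 37.8 kHz

37.8 kHz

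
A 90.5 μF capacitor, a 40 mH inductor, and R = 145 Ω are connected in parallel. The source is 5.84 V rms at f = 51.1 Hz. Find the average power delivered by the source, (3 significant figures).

ω = 2πf = 321.1 rad/s
X_L = ωL = 12.8 Ω
X_C = 1/(ωC) = 34.4 Ω
Parallel: admittances add. Y = 1/R + 1/(jωL) + jωC
Y = (0.00690 − j0.0488) S
|Y| = 0.0493 S → |Z| = 1/|Y| = 20.3 Ω, ∠Z = −∠Y = 82.0°
I = V/|Z| = 288 mA
P = VI cos φ = 5.84 × 0.288 × cos(82.0°) = 235 mW

235 mW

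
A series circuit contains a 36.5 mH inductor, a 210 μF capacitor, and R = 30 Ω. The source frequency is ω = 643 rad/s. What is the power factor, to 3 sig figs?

X_L = ωL = 23.5 Ω
X_C = 1/(ωC) = 7.41 Ω
Net reactance X = X_L − X_C = 16.1 Ω
Z = 30.0 + j16.1 Ω
|Z| = √(30.0² + 16.1²) = 34.0 Ω
∠Z = arctan(16.1/30.0) = 28.2°
cos φ = cos(28.2°) = 0.882

0.882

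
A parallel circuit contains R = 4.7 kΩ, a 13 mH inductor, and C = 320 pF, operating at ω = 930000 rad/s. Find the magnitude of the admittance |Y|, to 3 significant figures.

X_L = ωL = 12100 Ω
X_C = 1/(ωC) = 3360 Ω
Parallel: admittances add. Y = 1/R + 1/(jωL) + jωC
Y = (0.000213 + j0.000215) S
|Y| = 0.000302 S → |Z| = 1/|Y| = 3310 Ω, ∠Z = −∠Y = -45.3°

302 μS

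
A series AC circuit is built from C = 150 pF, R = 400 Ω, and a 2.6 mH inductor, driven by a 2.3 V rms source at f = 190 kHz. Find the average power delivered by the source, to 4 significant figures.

335.2 μW

ω = 2πf = 1.194e+06 rad/s
X_L = ωL = 3104 Ω
X_C = 1/(ωC) = 5584 Ω
Net reactance X = X_L − X_C = -2480 Ω
Z = 400.0 − j2480 Ω
|Z| = √(400.0² + 2480²) = 2513 Ω
∠Z = arctan(-2480/400.0) = -80.84°
I = V/|Z| = 915.4 μA
P = VI cos φ = 2.3 × 0.0009154 × cos(-80.84°) = 335.2 μW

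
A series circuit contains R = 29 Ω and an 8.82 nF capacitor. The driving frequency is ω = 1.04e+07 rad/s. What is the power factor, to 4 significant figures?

X_C = 1/(ωC) = 10.90 Ω
Z = 29.00 − j10.90 Ω
|Z| = √(29.00² + 10.90²) = 30.98 Ω
∠Z = arctan(-10.90/29.00) = -20.60°
cos φ = cos(-20.60°) = 0.9360

0.9360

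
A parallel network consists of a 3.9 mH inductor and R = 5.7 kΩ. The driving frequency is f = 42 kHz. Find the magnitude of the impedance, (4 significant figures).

ω = 2πf = 263900 rad/s
X_L = ωL = 1029 Ω
Parallel: admittances add. Y = 1/R + 1/(jωL)
Y = (0.0001754 − j0.0009716) S
|Y| = 0.0009874 S → |Z| = 1/|Y| = 1013 Ω, ∠Z = −∠Y = 79.77°

1013 Ω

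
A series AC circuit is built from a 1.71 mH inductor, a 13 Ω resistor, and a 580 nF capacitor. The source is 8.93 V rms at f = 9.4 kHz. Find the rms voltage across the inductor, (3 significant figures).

ω = 2πf = 59060 rad/s
X_L = ωL = 101 Ω
X_C = 1/(ωC) = 29.2 Ω
Net reactance X = X_L − X_C = 71.8 Ω
Z = 13.0 + j71.8 Ω
|Z| = √(13.0² + 71.8²) = 73.0 Ω
I = V/|Z| = 122 mA
V_L = I·|Z_L| = 0.122 × 101 = 12.4 V

12.4 V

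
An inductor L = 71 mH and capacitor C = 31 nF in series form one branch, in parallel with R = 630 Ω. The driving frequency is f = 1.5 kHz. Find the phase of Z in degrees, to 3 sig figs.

ω = 2πf = 9425 rad/s
X_L = ωL = 669 Ω
X_C = 1/(ωC) = 3420 Ω
Branch 1: Z₁ = R = 630 Ω
Branch 2 (series LC): Z₂ = j(X_L − X_C) = −j2750 Ω
Parallel: Z = Z₁Z₂/(Z₁+Z₂), |Z| = 614 Ω, ∠Z = -12.9°

-12.9°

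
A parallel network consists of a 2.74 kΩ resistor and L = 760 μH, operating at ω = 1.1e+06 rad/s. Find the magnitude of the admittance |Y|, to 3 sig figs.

1.25 mS

X_L = ωL = 836 Ω
Parallel: admittances add. Y = 1/R + 1/(jωL)
Y = (0.000365 − j0.00120) S
|Y| = 0.00125 S → |Z| = 1/|Y| = 800 Ω, ∠Z = −∠Y = 73.0°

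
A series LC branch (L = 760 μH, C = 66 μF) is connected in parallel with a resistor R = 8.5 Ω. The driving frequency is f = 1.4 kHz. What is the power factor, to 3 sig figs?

0.504

ω = 2πf = 8796 rad/s
X_L = ωL = 6.69 Ω
X_C = 1/(ωC) = 1.72 Ω
Branch 1: Z₁ = R = 8.50 Ω
Branch 2 (series LC): Z₂ = j(X_L − X_C) = j4.96 Ω
Parallel: Z = Z₁Z₂/(Z₁+Z₂), |Z| = 4.29 Ω, ∠Z = 59.7°
cos φ = cos(59.7°) = 0.504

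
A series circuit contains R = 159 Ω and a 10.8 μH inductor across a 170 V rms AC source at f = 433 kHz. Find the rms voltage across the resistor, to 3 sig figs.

167 V

ω = 2πf = 2.721e+06 rad/s
X_L = ωL = 29.4 Ω
Z = 159 + j29.4 Ω
|Z| = √(159² + 29.4²) = 162 Ω
I = V/|Z| = 1.05 A
V_R = I·|Z_R| = 1.05 × 159 = 167 V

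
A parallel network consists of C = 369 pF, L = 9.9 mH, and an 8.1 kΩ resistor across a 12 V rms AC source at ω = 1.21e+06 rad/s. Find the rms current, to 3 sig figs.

X_L = ωL = 12000 Ω
X_C = 1/(ωC) = 2240 Ω
Parallel: admittances add. Y = 1/R + 1/(jωL) + jωC
Y = (0.000123 + j0.000363) S
|Y| = 0.000383 S → |Z| = 1/|Y| = 2610 Ω, ∠Z = −∠Y = -71.2°
I = V/|Z| = 12/2610 = 4.60 mA

4.60 mA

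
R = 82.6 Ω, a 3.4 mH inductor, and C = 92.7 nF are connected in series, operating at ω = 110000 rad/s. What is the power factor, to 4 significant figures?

0.2868

X_L = ωL = 374.0 Ω
X_C = 1/(ωC) = 98.07 Ω
Net reactance X = X_L − X_C = 275.9 Ω
Z = 82.60 + j275.9 Ω
|Z| = √(82.60² + 275.9²) = 288.0 Ω
∠Z = arctan(275.9/82.60) = 73.33°
cos φ = cos(73.33°) = 0.2868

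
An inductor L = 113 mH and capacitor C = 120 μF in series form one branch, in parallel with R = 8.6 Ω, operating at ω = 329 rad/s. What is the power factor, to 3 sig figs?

X_L = ωL = 37.2 Ω
X_C = 1/(ωC) = 25.3 Ω
Branch 1: Z₁ = R = 8.60 Ω
Branch 2 (series LC): Z₂ = j(X_L − X_C) = j11.8 Ω
Parallel: Z = Z₁Z₂/(Z₁+Z₂), |Z| = 6.96 Ω, ∠Z = 36.0°
cos φ = cos(36.0°) = 0.809

0.809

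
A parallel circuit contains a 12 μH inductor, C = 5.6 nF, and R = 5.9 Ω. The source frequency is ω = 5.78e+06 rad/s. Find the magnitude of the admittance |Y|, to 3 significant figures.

X_L = ωL = 69.4 Ω
X_C = 1/(ωC) = 30.9 Ω
Parallel: admittances add. Y = 1/R + 1/(jωL) + jωC
Y = (0.169 + j0.0180) S
|Y| = 0.170 S → |Z| = 1/|Y| = 5.87 Ω, ∠Z = −∠Y = -6.05°

170 mS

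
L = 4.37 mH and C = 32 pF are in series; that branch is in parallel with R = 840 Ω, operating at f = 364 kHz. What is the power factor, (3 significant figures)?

ω = 2πf = 2.287e+06 rad/s
X_L = ωL = 9990 Ω
X_C = 1/(ωC) = 13700 Ω
Branch 1: Z₁ = R = 840 Ω
Branch 2 (series LC): Z₂ = j(X_L − X_C) = −j3670 Ω
Parallel: Z = Z₁Z₂/(Z₁+Z₂), |Z| = 819 Ω, ∠Z = -12.9°
cos φ = cos(-12.9°) = 0.975

0.975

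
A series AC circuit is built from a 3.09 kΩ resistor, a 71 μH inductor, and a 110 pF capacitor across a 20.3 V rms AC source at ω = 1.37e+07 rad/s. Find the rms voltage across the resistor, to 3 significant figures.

X_L = ωL = 973 Ω
X_C = 1/(ωC) = 664 Ω
Net reactance X = X_L − X_C = 309 Ω
Z = 3090 + j309 Ω
|Z| = √(3090² + 309²) = 3110 Ω
I = V/|Z| = 6.54 mA
V_R = I·|Z_R| = 0.00654 × 3090 = 20.2 V

20.2 V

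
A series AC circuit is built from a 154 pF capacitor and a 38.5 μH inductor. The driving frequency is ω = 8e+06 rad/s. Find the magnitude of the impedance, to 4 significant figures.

X_L = ωL = 308.0 Ω
X_C = 1/(ωC) = 811.7 Ω
Net reactance X = X_L − X_C = -503.7 Ω
Z = − j503.7 Ω
|Z| = √(0² + 503.7²) = 503.7 Ω

503.7 Ω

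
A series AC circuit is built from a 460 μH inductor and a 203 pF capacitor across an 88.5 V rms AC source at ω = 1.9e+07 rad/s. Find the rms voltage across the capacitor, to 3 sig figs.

2.71 V

X_L = ωL = 8740 Ω
X_C = 1/(ωC) = 259 Ω
Net reactance X = X_L − X_C = 8480 Ω
Z = j8480 Ω
|Z| = √(0² + 8480²) = 8480 Ω
I = V/|Z| = 10.4 mA
V_C = I·|Z_C| = 0.0104 × 259 = 2.71 V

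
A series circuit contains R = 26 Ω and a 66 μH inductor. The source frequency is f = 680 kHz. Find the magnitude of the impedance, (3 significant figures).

283 Ω

ω = 2πf = 4.273e+06 rad/s
X_L = ωL = 282 Ω
Z = 26.0 + j282 Ω
|Z| = √(26.0² + 282²) = 283 Ω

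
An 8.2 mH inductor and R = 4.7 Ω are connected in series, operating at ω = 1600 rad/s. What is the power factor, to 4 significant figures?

X_L = ωL = 13.12 Ω
Z = 4.700 + j13.12 Ω
|Z| = √(4.700² + 13.12²) = 13.94 Ω
∠Z = arctan(13.12/4.700) = 70.29°
cos φ = cos(70.29°) = 0.3372

0.3372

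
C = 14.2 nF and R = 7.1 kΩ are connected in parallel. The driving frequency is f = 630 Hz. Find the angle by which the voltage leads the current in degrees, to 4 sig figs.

ω = 2πf = 3958 rad/s
X_C = 1/(ωC) = 17790 Ω
Parallel: admittances add. Y = 1/R + jωC
Y = (0.0001408 + j5.621e-05) S
|Y| = 0.0001516 S → |Z| = 1/|Y| = 6594 Ω, ∠Z = −∠Y = -21.76°

-21.76°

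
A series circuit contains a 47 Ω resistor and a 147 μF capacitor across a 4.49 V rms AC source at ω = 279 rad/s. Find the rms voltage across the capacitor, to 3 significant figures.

2.07 V

X_C = 1/(ωC) = 24.4 Ω
Z = 47.0 − j24.4 Ω
|Z| = √(47.0² + 24.4²) = 52.9 Ω
I = V/|Z| = 84.8 mA
V_C = I·|Z_C| = 0.0848 × 24.4 = 2.07 V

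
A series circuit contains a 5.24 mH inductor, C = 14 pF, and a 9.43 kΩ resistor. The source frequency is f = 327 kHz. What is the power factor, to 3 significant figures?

ω = 2πf = 2.055e+06 rad/s
X_L = ωL = 10800 Ω
X_C = 1/(ωC) = 34800 Ω
Net reactance X = X_L − X_C = -24000 Ω
Z = 9430 − j24000 Ω
|Z| = √(9430² + 24000²) = 25800 Ω
∠Z = arctan(-24000/9430) = -68.5°
cos φ = cos(-68.5°) = 0.366

0.366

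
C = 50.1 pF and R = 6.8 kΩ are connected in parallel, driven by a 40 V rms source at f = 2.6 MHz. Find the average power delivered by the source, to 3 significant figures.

ω = 2πf = 1.634e+07 rad/s
X_C = 1/(ωC) = 1220 Ω
Parallel: admittances add. Y = 1/R + jωC
Y = (0.000147 + j0.000818) S
|Y| = 0.000832 S → |Z| = 1/|Y| = 1200 Ω, ∠Z = −∠Y = -79.8°
I = V/|Z| = 33.3 mA
P = VI cos φ = 40 × 0.0333 × cos(-79.8°) = 235 mW

235 mW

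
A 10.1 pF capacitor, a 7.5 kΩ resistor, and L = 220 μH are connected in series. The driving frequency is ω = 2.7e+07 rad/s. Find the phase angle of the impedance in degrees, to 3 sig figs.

16.9°

X_L = ωL = 5940 Ω
X_C = 1/(ωC) = 3670 Ω
Net reactance X = X_L − X_C = 2270 Ω
Z = 7500 + j2270 Ω
|Z| = √(7500² + 2270²) = 7840 Ω
∠Z = arctan(2270/7500) = 16.9°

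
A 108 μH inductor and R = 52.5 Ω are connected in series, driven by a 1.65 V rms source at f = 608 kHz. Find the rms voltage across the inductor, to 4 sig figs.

ω = 2πf = 3.82e+06 rad/s
X_L = ωL = 412.6 Ω
Z = 52.50 + j412.6 Ω
|Z| = √(52.50² + 412.6²) = 415.9 Ω
I = V/|Z| = 3.967 mA
V_L = I·|Z_L| = 0.003967 × 412.6 = 1.637 V

1.637 V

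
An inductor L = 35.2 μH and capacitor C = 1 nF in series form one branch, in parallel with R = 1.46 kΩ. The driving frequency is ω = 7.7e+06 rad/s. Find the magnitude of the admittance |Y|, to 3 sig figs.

X_L = ωL = 271 Ω
X_C = 1/(ωC) = 130 Ω
Branch 1: Z₁ = R = 1460 Ω
Branch 2 (series LC): Z₂ = j(X_L − X_C) = j141 Ω
Parallel: Z = Z₁Z₂/(Z₁+Z₂), |Z| = 141 Ω, ∠Z = 84.5°
|Y| = 1/|Z| = 7.12 mS

7.12 mS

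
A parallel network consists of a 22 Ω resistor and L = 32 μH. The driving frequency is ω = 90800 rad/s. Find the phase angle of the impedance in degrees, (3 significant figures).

82.5°

X_L = ωL = 2.91 Ω
Parallel: admittances add. Y = 1/R + 1/(jωL)
Y = (0.0455 − j0.344) S
|Y| = 0.347 S → |Z| = 1/|Y| = 2.88 Ω, ∠Z = −∠Y = 82.5°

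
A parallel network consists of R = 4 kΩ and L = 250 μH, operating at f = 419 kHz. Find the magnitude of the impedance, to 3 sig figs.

649 Ω

ω = 2πf = 2.633e+06 rad/s
X_L = ωL = 658 Ω
Parallel: admittances add. Y = 1/R + 1/(jωL)
Y = (0.000250 − j0.00152) S
|Y| = 0.00154 S → |Z| = 1/|Y| = 649 Ω, ∠Z = −∠Y = 80.7°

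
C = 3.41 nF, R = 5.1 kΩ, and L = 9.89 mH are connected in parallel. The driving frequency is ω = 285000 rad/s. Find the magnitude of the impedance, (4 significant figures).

1544 Ω

X_L = ωL = 2819 Ω
X_C = 1/(ωC) = 1029 Ω
Parallel: admittances add. Y = 1/R + 1/(jωL) + jωC
Y = (0.0001961 + j0.0006171) S
|Y| = 0.0006475 S → |Z| = 1/|Y| = 1544 Ω, ∠Z = −∠Y = -72.37°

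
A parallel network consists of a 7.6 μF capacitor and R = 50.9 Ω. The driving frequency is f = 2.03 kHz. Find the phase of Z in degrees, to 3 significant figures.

-78.5°

ω = 2πf = 12750 rad/s
X_C = 1/(ωC) = 10.3 Ω
Parallel: admittances add. Y = 1/R + jωC
Y = (0.0196 + j0.0969) S
|Y| = 0.0989 S → |Z| = 1/|Y| = 10.1 Ω, ∠Z = −∠Y = -78.5°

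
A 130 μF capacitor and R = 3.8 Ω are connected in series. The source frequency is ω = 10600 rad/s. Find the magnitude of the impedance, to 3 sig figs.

3.87 Ω

X_C = 1/(ωC) = 0.726 Ω
Z = 3.80 − j0.726 Ω
|Z| = √(3.80² + 0.726²) = 3.87 Ω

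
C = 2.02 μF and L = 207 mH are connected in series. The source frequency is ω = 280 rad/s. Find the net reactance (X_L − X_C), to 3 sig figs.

X_L = ωL = 58.0 Ω
X_C = 1/(ωC) = 1770 Ω
X = 58.0 − 1770 = -1710 Ω

-1710 Ω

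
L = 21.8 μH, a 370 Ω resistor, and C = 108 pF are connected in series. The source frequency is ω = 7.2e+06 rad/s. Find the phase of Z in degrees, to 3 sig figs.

-71.9°

X_L = ωL = 157 Ω
X_C = 1/(ωC) = 1290 Ω
Net reactance X = X_L − X_C = -1130 Ω
Z = 370 − j1130 Ω
|Z| = √(370² + 1130²) = 1190 Ω
∠Z = arctan(-1130/370) = -71.9°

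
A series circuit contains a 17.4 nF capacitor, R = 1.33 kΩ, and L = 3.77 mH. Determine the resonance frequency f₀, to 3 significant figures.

19.7 kHz

ω₀ = 1/√(LC) = 1/√(0.00377 × 1.74e-08) = 123500 rad/s
f₀ = ω₀/(2π) = 19.7 kHz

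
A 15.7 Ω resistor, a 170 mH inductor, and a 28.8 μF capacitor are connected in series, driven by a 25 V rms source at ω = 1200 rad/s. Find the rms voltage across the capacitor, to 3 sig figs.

X_L = ωL = 204 Ω
X_C = 1/(ωC) = 28.9 Ω
Net reactance X = X_L − X_C = 175 Ω
Z = 15.7 + j175 Ω
|Z| = √(15.7² + 175²) = 176 Ω
I = V/|Z| = 142 mA
V_C = I·|Z_C| = 0.142 × 28.9 = 4.12 V

4.12 V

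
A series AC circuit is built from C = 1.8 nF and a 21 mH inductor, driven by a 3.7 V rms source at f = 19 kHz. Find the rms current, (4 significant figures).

ω = 2πf = 119400 rad/s
X_L = ωL = 2507 Ω
X_C = 1/(ωC) = 4654 Ω
Net reactance X = X_L − X_C = -2147 Ω
Z = − j2147 Ω
|Z| = √(0² + 2147²) = 2147 Ω
I = V/|Z| = 3.7/2147 = 1.724 mA

1.724 mA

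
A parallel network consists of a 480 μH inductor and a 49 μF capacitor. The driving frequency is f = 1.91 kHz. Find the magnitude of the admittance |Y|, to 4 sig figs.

414.4 mS

ω = 2πf = 12000 rad/s
X_L = ωL = 5.760 Ω
X_C = 1/(ωC) = 1.701 Ω
Parallel: admittances add. Y = 1/(jωL) + jωC
Y = (0 + j0.4144) S
|Y| = 0.4144 S → |Z| = 1/|Y| = 2.413 Ω, ∠Z = −∠Y = -90.00°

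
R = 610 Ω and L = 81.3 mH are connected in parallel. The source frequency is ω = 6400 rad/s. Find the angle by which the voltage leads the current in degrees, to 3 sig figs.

X_L = ωL = 520 Ω
Parallel: admittances add. Y = 1/R + 1/(jωL)
Y = (0.00164 − j0.00192) S
|Y| = 0.00253 S → |Z| = 1/|Y| = 396 Ω, ∠Z = −∠Y = 49.5°

49.5°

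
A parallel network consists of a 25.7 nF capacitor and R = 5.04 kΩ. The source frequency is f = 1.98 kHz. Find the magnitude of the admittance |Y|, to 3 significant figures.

376 μS

ω = 2πf = 12440 rad/s
X_C = 1/(ωC) = 3130 Ω
Parallel: admittances add. Y = 1/R + jωC
Y = (0.000198 + j0.000320) S
|Y| = 0.000376 S → |Z| = 1/|Y| = 2660 Ω, ∠Z = −∠Y = -58.2°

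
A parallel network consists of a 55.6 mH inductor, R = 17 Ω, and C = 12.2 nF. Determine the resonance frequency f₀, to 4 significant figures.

6.111 kHz

ω₀ = 1/√(LC) = 1/√(0.0556 × 1.22e-08) = 38400 rad/s
f₀ = ω₀/(2π) = 6.111 kHz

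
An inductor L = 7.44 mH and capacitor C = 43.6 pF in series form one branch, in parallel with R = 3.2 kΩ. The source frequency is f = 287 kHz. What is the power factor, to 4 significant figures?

ω = 2πf = 1.803e+06 rad/s
X_L = ωL = 13420 Ω
X_C = 1/(ωC) = 12720 Ω
Branch 1: Z₁ = R = 3200 Ω
Branch 2 (series LC): Z₂ = j(X_L − X_C) = j697.4 Ω
Parallel: Z = Z₁Z₂/(Z₁+Z₂), |Z| = 681.4 Ω, ∠Z = 77.71°
cos φ = cos(77.71°) = 0.2129

0.2129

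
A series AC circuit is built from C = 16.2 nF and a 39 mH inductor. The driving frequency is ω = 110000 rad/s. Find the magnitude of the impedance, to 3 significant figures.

X_L = ωL = 4290 Ω
X_C = 1/(ωC) = 561 Ω
Net reactance X = X_L − X_C = 3730 Ω
Z = j3730 Ω
|Z| = √(0² + 3730²) = 3730 Ω

3730 Ω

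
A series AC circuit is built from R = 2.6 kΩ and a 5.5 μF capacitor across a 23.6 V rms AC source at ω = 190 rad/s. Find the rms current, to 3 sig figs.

X_C = 1/(ωC) = 957 Ω
Z = 2600 − j957 Ω
|Z| = √(2600² + 957²) = 2770 Ω
I = V/|Z| = 23.6/2770 = 8.52 mA

8.52 mA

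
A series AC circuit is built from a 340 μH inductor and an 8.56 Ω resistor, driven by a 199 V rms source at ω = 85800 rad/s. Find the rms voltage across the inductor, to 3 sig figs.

191 V

X_L = ωL = 29.2 Ω
Z = 8.56 + j29.2 Ω
|Z| = √(8.56² + 29.2²) = 30.4 Ω
I = V/|Z| = 6.55 A
V_L = I·|Z_L| = 6.55 × 29.2 = 191 V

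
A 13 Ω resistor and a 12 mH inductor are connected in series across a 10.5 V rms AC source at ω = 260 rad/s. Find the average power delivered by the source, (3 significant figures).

8.02 W

X_L = ωL = 3.12 Ω
Z = 13.0 + j3.12 Ω
|Z| = √(13.0² + 3.12²) = 13.4 Ω
∠Z = arctan(3.12/13.0) = 13.5°
I = V/|Z| = 785 mA
P = VI cos φ = 10.5 × 0.785 × cos(13.5°) = 8.02 W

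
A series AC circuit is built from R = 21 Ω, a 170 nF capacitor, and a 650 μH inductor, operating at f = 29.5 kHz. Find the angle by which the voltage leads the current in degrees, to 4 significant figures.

76.69°

ω = 2πf = 185400 rad/s
X_L = ωL = 120.5 Ω
X_C = 1/(ωC) = 31.74 Ω
Net reactance X = X_L − X_C = 88.74 Ω
Z = 21.00 + j88.74 Ω
|Z| = √(21.00² + 88.74²) = 91.20 Ω
∠Z = arctan(88.74/21.00) = 76.69°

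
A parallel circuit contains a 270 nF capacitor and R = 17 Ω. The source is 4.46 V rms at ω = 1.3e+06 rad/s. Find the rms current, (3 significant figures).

X_C = 1/(ωC) = 2.85 Ω
Parallel: admittances add. Y = 1/R + jωC
Y = (0.0588 + j0.351) S
|Y| = 0.356 S → |Z| = 1/|Y| = 2.81 Ω, ∠Z = −∠Y = -80.5°
I = V/|Z| = 4.46/2.81 = 1.59 A

1.59 A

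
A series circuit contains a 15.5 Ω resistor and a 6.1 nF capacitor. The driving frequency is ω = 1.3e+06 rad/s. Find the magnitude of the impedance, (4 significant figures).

X_C = 1/(ωC) = 126.1 Ω
Z = 15.50 − j126.1 Ω
|Z| = √(15.50² + 126.1²) = 127.1 Ω

127.1 Ω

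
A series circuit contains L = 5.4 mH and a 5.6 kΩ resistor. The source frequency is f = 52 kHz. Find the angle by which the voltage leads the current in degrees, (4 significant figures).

ω = 2πf = 326700 rad/s
X_L = ωL = 1764 Ω
Z = 5600 + j1764 Ω
|Z| = √(5600² + 1764²) = 5871 Ω
∠Z = arctan(1764/5600) = 17.49°

17.49°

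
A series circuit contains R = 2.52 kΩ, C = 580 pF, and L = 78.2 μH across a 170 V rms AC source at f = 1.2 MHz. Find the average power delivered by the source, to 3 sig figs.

11.2 W

ω = 2πf = 7.54e+06 rad/s
X_L = ωL = 590 Ω
X_C = 1/(ωC) = 229 Ω
Net reactance X = X_L − X_C = 361 Ω
Z = 2520 + j361 Ω
|Z| = √(2520² + 361²) = 2550 Ω
∠Z = arctan(361/2520) = 8.15°
I = V/|Z| = 66.8 mA
P = VI cos φ = 170 × 0.0668 × cos(8.15°) = 11.2 W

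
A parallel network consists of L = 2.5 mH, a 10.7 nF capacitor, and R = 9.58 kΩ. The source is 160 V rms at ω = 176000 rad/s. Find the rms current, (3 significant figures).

64.5 mA

X_L = ωL = 440 Ω
X_C = 1/(ωC) = 531 Ω
Parallel: admittances add. Y = 1/R + 1/(jωL) + jωC
Y = (0.000104 − j0.000390) S
|Y| = 0.000403 S → |Z| = 1/|Y| = 2480 Ω, ∠Z = −∠Y = 75.0°
I = V/|Z| = 160/2480 = 64.5 mA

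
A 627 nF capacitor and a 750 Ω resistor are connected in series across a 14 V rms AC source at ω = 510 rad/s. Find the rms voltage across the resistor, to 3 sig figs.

X_C = 1/(ωC) = 3130 Ω
Z = 750 − j3130 Ω
|Z| = √(750² + 3130²) = 3220 Ω
I = V/|Z| = 4.35 mA
V_R = I·|Z_R| = 0.00435 × 750 = 3.27 V

3.27 V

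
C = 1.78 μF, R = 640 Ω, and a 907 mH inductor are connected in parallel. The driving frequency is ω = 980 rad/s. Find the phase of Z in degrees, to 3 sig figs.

X_L = ωL = 889 Ω
X_C = 1/(ωC) = 573 Ω
Parallel: admittances add. Y = 1/R + 1/(jωL) + jωC
Y = (0.00156 + j0.000619) S
|Y| = 0.00168 S → |Z| = 1/|Y| = 595 Ω, ∠Z = −∠Y = -21.6°

-21.6°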